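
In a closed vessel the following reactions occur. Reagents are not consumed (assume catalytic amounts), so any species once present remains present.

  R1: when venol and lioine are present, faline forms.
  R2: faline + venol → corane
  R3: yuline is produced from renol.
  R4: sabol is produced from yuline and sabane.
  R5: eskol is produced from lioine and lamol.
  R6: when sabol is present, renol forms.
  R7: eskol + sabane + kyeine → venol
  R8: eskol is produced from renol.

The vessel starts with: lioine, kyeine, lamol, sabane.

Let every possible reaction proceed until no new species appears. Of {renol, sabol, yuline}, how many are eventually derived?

renol would need sabol (R6), but sabol never forms.
sabol would need yuline and sabane (R4), but yuline never forms.
yuline would need renol (R3), but renol never forms.
None of the 3 are reached.

0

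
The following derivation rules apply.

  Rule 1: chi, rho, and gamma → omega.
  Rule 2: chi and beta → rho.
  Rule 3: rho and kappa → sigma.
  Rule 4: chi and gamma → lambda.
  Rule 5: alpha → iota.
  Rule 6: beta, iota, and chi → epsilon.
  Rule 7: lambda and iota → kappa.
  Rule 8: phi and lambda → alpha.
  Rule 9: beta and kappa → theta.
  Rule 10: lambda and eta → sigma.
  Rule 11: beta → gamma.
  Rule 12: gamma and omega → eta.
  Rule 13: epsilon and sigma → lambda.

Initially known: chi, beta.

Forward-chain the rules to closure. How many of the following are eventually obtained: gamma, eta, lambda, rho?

4

From chi and beta, Rule 2 gives rho.
beta holds, so gamma follows (Rule 11).
From chi and gamma, Rule 4 gives lambda.
From chi, rho, and gamma, Rule 1 gives omega.
From gamma and omega, Rule 12 gives eta.
gamma: reached.
eta: reached.
lambda: reached.
rho: reached.
All 4 are reached.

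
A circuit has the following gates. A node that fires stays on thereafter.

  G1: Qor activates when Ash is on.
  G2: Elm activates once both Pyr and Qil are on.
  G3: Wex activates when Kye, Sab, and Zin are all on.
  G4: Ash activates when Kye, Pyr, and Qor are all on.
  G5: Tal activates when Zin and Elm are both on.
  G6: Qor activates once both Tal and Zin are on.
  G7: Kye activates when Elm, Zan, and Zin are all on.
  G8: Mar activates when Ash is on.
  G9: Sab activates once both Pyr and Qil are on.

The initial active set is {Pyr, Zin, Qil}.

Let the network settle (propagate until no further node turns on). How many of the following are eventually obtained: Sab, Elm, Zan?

Pyr and Qil are on, so Sab activates (G9).
Pyr and Qil are on, so Elm activates (G2).
Sab: reached.
Elm: reached.
No rule produces Zan, and it is not given.
Reached: Sab and Elm — 2 of the 3.

2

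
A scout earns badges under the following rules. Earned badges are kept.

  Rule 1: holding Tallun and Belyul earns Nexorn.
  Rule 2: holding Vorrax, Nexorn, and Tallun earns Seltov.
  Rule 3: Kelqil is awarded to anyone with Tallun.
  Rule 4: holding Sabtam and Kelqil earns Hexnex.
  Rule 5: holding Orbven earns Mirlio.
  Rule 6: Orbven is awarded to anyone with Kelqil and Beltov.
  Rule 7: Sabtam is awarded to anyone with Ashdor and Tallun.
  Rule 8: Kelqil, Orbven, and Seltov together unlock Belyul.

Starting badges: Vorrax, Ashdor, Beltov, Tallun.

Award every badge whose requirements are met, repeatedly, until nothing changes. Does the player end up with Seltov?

Seltov would need Vorrax, Nexorn, and Tallun (Rule 2), but Nexorn is never earned.

No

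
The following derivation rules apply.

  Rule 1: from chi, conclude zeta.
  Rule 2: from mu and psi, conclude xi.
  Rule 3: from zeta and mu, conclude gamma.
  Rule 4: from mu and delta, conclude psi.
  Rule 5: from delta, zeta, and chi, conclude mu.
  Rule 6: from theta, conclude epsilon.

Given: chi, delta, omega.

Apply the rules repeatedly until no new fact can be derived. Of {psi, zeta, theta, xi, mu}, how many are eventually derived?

4

chi holds, so zeta follows (Rule 1).
delta, zeta, and chi hold, so mu follows (Rule 5).
From mu and delta, Rule 4 gives psi.
From mu and psi, Rule 2 gives xi.
psi: reached.
zeta: reached.
No rule produces theta, and it is not given.
xi: reached.
mu: reached.
Reached: psi, zeta, xi, and mu — 4 of the 5.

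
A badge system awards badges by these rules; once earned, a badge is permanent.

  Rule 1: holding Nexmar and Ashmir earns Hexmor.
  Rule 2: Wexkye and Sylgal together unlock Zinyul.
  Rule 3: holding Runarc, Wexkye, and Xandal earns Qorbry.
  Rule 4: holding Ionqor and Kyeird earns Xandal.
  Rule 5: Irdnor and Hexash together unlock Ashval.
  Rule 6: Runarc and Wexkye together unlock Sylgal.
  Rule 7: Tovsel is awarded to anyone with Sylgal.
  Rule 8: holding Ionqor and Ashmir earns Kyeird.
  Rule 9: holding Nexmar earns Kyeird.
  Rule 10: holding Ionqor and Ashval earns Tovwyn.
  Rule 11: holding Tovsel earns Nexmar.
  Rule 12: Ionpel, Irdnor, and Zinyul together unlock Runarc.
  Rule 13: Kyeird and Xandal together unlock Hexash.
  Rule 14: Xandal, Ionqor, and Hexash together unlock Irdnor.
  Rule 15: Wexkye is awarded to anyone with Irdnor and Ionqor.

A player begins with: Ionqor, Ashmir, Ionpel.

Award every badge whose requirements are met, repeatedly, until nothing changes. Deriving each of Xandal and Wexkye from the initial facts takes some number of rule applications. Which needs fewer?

Xandal: With Ionqor and Ashmir, Kyeird is earned (Rule 8). With Ionqor and Kyeird, Xandal is earned (Rule 4). [2 rule applications]
Wexkye: With Ionqor and Ashmir, Kyeird is earned (Rule 8). With Ionqor and Kyeird, Xandal is earned (Rule 4). With Kyeird and Xandal, Hexash is earned (Rule 13). With Xandal, Ionqor, and Hexash, Irdnor is earned (Rule 14). With Irdnor and Ionqor, Wexkye is earned (Rule 15). [5 rule applications]
Xandal needs fewer.

Xandal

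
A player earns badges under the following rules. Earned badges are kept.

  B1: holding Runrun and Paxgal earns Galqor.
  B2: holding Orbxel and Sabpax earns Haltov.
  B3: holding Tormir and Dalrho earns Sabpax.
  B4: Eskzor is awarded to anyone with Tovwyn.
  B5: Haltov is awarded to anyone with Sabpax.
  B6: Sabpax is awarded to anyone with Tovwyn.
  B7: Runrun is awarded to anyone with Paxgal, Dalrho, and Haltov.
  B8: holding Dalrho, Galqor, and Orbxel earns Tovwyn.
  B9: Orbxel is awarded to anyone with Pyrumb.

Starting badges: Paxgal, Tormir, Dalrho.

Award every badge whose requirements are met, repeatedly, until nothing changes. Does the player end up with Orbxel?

No

Orbxel would need Pyrumb (B9), but Pyrumb is never earned.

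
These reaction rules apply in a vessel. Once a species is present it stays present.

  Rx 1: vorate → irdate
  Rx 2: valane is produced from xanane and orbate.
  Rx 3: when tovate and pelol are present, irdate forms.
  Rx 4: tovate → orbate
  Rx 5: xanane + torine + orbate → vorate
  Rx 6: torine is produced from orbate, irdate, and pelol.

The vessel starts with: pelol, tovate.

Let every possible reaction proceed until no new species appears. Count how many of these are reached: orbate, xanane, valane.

tovate present → orbate forms (Rx 4).
orbate: reached.
No rule produces xanane, and it is not given.
valane would need xanane and orbate (Rx 2), but xanane never forms.
Reached: orbate — 1 of the 3.

1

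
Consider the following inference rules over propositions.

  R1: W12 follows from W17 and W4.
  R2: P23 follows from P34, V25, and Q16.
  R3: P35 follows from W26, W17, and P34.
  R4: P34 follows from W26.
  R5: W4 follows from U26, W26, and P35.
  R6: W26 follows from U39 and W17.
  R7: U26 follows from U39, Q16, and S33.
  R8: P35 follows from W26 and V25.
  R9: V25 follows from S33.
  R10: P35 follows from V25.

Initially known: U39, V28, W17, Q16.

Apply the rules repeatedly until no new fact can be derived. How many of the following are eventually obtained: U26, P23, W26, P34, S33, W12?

U39 and W17 hold, so W26 follows (R6).
From W26, R4 gives P34.
U26 would need U39, Q16, and S33 (R7), but S33 is never established.
P23 would need P34, V25, and Q16 (R2), but V25 is never established.
W26: reached.
P34: reached.
No rule produces S33, and it is not given.
W12 would need W17 and W4 (R1), but W4 is never established.
Reached: W26 and P34 — 2 of the 6.

2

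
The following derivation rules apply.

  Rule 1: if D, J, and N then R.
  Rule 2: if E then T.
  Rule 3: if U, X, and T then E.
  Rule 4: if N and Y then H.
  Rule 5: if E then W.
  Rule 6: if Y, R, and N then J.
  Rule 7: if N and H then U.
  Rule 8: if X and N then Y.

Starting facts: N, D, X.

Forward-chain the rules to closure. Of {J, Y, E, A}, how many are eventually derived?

X and N hold, so Y follows (Rule 8).
J would need Y, R, and N (Rule 6), but R is never established.
Y: reached.
E would need U, X, and T (Rule 3), but T is never established.
No rule produces A, and it is not given.
Reached: Y — 1 of the 4.

1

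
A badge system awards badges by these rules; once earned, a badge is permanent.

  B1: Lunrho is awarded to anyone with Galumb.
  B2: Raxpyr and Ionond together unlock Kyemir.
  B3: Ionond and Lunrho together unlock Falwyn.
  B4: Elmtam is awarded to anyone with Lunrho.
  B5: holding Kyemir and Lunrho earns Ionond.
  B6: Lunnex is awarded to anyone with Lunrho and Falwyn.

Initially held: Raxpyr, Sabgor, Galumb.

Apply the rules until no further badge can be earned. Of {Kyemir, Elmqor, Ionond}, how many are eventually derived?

0

Kyemir would need Raxpyr and Ionond (B2), but Ionond is never earned.
No rule produces Elmqor, and it is not given.
Ionond would need Kyemir and Lunrho (B5), but Kyemir is never earned.
None of the 3 are reached.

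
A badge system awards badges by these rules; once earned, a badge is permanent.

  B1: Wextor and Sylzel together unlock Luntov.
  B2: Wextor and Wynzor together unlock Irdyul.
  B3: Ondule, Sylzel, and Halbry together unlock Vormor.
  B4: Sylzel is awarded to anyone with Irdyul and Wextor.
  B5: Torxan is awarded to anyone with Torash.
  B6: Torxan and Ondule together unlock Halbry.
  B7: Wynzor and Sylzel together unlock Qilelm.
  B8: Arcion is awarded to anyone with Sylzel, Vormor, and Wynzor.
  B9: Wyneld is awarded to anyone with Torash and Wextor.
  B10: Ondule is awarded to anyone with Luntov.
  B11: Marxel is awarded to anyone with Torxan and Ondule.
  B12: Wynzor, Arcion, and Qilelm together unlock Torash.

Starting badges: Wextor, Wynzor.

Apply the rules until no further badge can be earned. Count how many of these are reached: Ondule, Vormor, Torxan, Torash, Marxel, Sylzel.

With Wextor and Wynzor, Irdyul is earned (B2).
With Irdyul and Wextor, Sylzel is earned (B4).
With Wextor and Sylzel, Luntov is earned (B1).
With Luntov, Ondule is earned (B10).
Ondule: reached.
Vormor would need Ondule, Sylzel, and Halbry (B3), but Halbry is never earned.
Torxan would need Torash (B5), but Torash is never earned.
Torash would need Wynzor, Arcion, and Qilelm (B12), but Arcion is never earned.
Marxel would need Torxan and Ondule (B11), but Torxan is never earned.
Sylzel: reached.
Reached: Ondule and Sylzel — 2 of the 6.

2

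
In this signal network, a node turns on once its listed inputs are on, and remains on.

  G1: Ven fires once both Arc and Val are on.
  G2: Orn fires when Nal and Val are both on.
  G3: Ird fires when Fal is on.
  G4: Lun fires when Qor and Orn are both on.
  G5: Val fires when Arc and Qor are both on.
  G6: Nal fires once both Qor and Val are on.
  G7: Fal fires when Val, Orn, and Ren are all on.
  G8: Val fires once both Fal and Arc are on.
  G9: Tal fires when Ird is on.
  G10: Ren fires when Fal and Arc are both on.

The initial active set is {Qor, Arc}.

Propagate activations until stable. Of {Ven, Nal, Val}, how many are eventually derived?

3

Arc and Qor are on, so Val fires (G5).
Qor and Val are on, so Nal fires (G6).
Arc and Val are on, so Ven fires (G1).
Ven: reached.
Nal: reached.
Val: reached.
All 3 are reached.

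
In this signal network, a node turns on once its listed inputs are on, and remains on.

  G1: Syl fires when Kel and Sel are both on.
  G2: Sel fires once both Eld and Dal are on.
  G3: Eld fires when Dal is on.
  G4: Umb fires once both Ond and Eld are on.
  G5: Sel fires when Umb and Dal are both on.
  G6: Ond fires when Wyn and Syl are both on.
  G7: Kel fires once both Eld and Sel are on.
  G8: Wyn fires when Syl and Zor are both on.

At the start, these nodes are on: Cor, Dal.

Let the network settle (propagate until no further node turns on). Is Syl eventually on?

Yes

Dal is on, so Eld fires (G3).
Eld and Dal are on, so Sel fires (G2).
G7: Eld and Sel on → Kel on.
G1: Kel and Sel on → Syl on.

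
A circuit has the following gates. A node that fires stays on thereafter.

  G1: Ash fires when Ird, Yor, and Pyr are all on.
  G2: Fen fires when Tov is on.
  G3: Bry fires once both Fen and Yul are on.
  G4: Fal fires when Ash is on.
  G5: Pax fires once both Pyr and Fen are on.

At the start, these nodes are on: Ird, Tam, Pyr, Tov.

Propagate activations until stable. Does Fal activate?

No

Fal would need Ash (G4), but Ash never turns on.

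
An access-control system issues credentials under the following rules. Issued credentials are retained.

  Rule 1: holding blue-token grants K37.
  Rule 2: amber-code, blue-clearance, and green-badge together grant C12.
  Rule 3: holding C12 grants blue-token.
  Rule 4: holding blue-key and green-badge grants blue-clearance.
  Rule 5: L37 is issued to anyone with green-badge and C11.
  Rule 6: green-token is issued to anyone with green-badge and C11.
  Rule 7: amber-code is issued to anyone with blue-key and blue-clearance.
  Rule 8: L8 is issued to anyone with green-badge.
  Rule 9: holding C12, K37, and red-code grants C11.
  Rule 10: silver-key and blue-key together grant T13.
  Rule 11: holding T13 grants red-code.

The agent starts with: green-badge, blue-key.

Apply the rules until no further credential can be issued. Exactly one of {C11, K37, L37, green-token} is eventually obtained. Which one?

K37

Holding blue-key and green-badge grants blue-clearance (Rule 4).
Holding blue-key and blue-clearance grants amber-code (Rule 7).
Holding amber-code, blue-clearance, and green-badge grants C12 (Rule 2).
Holding C12 grants blue-token (Rule 3).
Holding blue-token grants K37 (Rule 1).
C11 would need C12, K37, and red-code (Rule 9), but red-code is never granted. L37 would need green-badge and C11 (Rule 5), but C11 is never granted. green-token would need green-badge and C11 (Rule 6), but C11 is never granted.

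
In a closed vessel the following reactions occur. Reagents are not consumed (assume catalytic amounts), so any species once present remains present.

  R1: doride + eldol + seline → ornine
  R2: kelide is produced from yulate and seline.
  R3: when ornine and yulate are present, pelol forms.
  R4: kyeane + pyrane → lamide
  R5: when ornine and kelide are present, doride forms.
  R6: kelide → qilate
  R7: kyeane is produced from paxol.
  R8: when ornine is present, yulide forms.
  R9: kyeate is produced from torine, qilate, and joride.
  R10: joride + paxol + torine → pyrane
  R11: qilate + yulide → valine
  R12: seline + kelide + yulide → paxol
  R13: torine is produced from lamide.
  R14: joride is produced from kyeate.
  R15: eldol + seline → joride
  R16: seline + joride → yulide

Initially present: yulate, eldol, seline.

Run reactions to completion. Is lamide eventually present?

lamide would need kyeane and pyrane (R4), but pyrane never forms.

No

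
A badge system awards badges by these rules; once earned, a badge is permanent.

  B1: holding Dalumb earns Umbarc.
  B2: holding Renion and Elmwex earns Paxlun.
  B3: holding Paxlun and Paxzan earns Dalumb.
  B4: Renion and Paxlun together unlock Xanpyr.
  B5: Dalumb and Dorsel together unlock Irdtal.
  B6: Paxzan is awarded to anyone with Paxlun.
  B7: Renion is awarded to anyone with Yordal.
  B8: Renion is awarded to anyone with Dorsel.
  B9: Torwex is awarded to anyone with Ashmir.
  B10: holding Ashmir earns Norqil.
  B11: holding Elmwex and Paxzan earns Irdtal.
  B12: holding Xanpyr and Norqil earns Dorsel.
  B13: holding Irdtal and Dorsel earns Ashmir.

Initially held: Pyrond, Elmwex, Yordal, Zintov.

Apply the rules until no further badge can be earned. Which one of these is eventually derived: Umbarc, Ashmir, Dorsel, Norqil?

With Yordal, Renion is earned (B7).
With Renion and Elmwex, Paxlun is earned (B2).
With Paxlun, Paxzan is earned (B6).
With Paxlun and Paxzan, Dalumb is earned (B3).
With Dalumb, Umbarc is earned (B1).
Dorsel would need Xanpyr and Norqil (B12), but Norqil is never earned. Ashmir would need Irdtal and Dorsel (B13), but Dorsel is never earned. Norqil would need Ashmir (B10), but Ashmir is never earned.

Umbarc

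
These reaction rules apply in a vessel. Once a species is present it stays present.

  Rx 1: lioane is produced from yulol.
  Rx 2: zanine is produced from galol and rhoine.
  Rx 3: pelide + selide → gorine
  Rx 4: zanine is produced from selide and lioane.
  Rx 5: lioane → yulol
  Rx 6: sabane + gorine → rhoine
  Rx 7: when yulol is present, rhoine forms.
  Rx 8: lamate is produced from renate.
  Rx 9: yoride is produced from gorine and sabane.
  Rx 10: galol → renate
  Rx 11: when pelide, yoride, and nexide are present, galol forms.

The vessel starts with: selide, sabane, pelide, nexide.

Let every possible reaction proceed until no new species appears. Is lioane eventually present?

No

lioane would need yulol (Rx 1), but yulol never forms.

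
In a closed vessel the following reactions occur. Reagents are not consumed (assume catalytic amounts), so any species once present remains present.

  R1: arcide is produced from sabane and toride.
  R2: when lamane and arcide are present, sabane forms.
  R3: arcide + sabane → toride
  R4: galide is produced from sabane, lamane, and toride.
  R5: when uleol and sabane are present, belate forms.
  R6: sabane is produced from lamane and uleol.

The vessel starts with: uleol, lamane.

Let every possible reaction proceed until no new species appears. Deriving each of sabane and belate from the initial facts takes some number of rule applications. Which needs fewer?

sabane

sabane: lamane and uleol present → sabane forms (R6). [1 rule application]
belate: lamane and uleol present → sabane forms (R6). uleol and sabane present → belate forms (R5). [2 rule applications]
sabane needs fewer.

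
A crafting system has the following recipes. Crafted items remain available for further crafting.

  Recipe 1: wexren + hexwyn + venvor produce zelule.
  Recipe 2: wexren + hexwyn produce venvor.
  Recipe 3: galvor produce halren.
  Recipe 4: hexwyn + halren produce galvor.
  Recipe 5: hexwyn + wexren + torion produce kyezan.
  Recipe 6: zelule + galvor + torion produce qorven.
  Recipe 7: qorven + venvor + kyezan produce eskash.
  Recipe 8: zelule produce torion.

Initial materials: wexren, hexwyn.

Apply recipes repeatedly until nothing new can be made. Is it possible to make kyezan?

wexren + hexwyn → venvor (Recipe 2).
wexren + hexwyn + venvor → zelule (Recipe 1).
zelule → torion (Recipe 8).
Using Recipe 5, hexwyn, wexren, and torion make kyezan.

Yes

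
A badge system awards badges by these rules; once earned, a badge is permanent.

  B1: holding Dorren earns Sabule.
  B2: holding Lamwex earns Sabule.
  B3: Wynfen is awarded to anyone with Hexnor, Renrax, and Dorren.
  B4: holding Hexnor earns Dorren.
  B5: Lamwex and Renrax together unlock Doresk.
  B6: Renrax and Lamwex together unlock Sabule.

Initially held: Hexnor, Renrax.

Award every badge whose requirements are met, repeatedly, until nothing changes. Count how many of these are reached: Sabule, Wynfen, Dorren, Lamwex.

With Hexnor, Dorren is earned (B4).
With Hexnor, Renrax, and Dorren, Wynfen is earned (B3).
With Dorren, Sabule is earned (B1).
Sabule: reached.
Wynfen: reached.
Dorren: reached.
No rule produces Lamwex, and it is not given.
Reached: Sabule, Wynfen, and Dorren — 3 of the 4.

3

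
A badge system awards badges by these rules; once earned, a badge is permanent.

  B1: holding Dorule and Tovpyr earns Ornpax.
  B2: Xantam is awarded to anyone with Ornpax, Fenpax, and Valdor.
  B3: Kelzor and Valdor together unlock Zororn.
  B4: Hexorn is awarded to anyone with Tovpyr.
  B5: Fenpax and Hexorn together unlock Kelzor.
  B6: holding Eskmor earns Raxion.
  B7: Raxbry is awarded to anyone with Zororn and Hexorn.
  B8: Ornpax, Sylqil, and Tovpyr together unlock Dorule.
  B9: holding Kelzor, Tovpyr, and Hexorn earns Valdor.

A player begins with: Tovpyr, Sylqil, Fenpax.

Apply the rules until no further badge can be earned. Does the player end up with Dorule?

No

Dorule would need Ornpax, Sylqil, and Tovpyr (B8), but Ornpax is never earned.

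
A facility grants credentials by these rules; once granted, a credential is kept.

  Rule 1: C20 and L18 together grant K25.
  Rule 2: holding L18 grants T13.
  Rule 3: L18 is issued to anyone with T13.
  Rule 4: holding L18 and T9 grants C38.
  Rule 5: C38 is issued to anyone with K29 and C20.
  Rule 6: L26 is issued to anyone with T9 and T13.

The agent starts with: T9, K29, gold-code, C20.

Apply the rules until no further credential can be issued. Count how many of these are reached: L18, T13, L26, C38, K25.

1

Holding K29 and C20 grants C38 (Rule 5).
L18 would need T13 (Rule 3), but T13 is never granted.
T13 would need L18 (Rule 2), but L18 is never granted.
L26 would need T9 and T13 (Rule 6), but T13 is never granted.
C38: reached.
K25 would need C20 and L18 (Rule 1), but L18 is never granted.
Reached: C38 — 1 of the 5.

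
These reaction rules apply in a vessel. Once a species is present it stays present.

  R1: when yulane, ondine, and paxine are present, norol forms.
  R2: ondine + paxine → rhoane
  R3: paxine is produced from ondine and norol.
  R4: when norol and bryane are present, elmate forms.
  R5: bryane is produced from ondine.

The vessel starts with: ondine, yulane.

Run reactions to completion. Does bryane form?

ondine present → bryane forms (R5).

Yes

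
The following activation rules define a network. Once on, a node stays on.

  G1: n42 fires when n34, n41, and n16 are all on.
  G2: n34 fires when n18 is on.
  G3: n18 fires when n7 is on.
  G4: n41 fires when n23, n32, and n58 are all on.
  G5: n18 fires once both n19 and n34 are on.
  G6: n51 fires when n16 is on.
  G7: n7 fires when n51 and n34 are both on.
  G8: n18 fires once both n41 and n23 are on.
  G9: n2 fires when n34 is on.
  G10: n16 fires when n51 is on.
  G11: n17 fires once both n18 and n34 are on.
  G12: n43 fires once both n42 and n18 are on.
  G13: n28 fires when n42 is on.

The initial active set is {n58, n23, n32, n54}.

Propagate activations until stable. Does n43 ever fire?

n43 would need n42 and n18 (G12), but n42 never turns on.

No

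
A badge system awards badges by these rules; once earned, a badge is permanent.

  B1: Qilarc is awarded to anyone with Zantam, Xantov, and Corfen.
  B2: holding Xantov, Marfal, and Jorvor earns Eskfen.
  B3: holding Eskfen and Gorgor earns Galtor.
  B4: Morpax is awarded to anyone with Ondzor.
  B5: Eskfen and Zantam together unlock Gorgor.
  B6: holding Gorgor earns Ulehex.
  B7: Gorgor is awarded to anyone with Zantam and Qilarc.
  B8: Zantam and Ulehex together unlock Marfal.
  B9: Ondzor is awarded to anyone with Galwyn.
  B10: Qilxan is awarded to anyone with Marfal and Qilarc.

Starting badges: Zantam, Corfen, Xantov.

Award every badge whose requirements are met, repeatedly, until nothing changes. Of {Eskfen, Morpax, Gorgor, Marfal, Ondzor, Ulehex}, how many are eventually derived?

With Zantam, Xantov, and Corfen, Qilarc is earned (B1).
With Zantam and Qilarc, Gorgor is earned (B7).
With Gorgor, Ulehex is earned (B6).
With Zantam and Ulehex, Marfal is earned (B8).
Eskfen would need Xantov, Marfal, and Jorvor (B2), but Jorvor is never earned.
Morpax would need Ondzor (B4), but Ondzor is never earned.
Gorgor: reached.
Marfal: reached.
Ondzor would need Galwyn (B9), but Galwyn is never earned.
Ulehex: reached.
Reached: Gorgor, Marfal, and Ulehex — 3 of the 6.

3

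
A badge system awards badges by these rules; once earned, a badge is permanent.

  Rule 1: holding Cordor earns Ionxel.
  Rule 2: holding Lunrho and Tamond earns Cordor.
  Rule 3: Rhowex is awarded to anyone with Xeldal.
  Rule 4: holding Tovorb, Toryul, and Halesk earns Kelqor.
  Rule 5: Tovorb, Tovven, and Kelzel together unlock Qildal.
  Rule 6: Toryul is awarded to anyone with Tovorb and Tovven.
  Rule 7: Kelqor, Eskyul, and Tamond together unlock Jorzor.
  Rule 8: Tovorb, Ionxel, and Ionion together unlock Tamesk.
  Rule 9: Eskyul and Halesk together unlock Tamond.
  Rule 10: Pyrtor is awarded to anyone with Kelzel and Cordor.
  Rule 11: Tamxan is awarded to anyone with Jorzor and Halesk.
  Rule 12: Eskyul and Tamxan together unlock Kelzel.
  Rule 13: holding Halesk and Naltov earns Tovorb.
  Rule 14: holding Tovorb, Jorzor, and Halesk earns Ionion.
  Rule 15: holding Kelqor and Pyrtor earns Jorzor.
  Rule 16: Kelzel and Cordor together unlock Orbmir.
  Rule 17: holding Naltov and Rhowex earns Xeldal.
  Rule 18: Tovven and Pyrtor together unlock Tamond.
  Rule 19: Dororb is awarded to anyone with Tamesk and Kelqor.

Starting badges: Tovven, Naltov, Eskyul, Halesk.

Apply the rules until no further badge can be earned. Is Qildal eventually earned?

With Halesk and Naltov, Tovorb is earned (Rule 13).
With Eskyul and Halesk, Tamond is earned (Rule 9).
With Tovorb and Tovven, Toryul is earned (Rule 6).
With Tovorb, Toryul, and Halesk, Kelqor is earned (Rule 4).
With Kelqor, Eskyul, and Tamond, Jorzor is earned (Rule 7).
With Jorzor and Halesk, Tamxan is earned (Rule 11).
With Eskyul and Tamxan, Kelzel is earned (Rule 12).
With Tovorb, Tovven, and Kelzel, Qildal is earned (Rule 5).

Yes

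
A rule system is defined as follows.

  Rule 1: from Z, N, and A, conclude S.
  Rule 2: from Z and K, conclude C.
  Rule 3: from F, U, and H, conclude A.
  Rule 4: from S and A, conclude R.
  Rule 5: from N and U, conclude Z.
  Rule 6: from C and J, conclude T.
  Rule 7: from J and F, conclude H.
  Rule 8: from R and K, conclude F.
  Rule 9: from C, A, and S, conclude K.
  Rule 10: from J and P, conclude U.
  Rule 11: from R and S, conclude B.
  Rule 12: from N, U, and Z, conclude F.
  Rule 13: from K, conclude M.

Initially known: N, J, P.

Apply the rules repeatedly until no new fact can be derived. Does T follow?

No

T would need C and J (Rule 6), but C is never established.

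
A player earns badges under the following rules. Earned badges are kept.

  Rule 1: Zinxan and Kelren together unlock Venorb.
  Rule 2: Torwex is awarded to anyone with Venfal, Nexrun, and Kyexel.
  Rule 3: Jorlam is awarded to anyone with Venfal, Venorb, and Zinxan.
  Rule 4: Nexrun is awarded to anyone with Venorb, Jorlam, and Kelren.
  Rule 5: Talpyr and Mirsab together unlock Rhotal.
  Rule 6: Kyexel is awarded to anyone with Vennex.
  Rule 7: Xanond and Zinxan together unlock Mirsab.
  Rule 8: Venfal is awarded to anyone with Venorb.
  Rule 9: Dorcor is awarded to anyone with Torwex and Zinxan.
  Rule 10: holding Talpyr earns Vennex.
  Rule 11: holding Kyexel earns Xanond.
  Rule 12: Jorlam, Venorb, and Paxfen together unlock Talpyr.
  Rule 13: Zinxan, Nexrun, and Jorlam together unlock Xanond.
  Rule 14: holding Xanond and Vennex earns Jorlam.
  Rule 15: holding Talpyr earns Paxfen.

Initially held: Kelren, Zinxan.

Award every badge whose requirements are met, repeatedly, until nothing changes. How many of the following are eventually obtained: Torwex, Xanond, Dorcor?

With Zinxan and Kelren, Venorb is earned (Rule 1).
With Venorb, Venfal is earned (Rule 8).
With Venfal, Venorb, and Zinxan, Jorlam is earned (Rule 3).
With Venorb, Jorlam, and Kelren, Nexrun is earned (Rule 4).
With Zinxan, Nexrun, and Jorlam, Xanond is earned (Rule 13).
Torwex would need Venfal, Nexrun, and Kyexel (Rule 2), but Kyexel is never earned.
Xanond: reached.
Dorcor would need Torwex and Zinxan (Rule 9), but Torwex is never earned.
Reached: Xanond — 1 of the 3.

1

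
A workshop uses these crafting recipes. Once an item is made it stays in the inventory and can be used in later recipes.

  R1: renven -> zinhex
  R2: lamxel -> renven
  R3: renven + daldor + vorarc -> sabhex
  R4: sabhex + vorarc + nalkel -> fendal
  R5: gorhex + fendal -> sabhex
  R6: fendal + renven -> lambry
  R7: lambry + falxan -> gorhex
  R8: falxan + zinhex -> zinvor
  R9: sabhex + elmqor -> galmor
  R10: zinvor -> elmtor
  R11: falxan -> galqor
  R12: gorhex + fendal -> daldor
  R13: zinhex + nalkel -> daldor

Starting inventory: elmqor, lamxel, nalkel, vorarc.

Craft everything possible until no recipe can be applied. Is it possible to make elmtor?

elmtor would need zinvor (R10), but zinvor is never obtained.

No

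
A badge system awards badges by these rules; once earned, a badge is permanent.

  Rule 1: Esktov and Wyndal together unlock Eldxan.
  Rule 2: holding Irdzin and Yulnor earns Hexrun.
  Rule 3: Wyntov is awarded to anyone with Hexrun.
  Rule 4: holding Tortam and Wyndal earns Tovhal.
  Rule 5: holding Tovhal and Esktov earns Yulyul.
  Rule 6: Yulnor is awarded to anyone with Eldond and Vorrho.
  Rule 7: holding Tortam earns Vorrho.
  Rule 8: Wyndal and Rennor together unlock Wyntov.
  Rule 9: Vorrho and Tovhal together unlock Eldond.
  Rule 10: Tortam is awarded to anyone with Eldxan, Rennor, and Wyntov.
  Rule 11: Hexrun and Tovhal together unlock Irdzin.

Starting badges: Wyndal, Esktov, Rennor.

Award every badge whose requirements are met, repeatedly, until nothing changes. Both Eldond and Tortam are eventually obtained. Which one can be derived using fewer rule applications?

Tortam: With Wyndal and Rennor, Wyntov is earned (Rule 8). With Esktov and Wyndal, Eldxan is earned (Rule 1). With Eldxan, Rennor, and Wyntov, Tortam is earned (Rule 10). [3 rule applications]
Eldond: With Wyndal and Rennor, Wyntov is earned (Rule 8). With Esktov and Wyndal, Eldxan is earned (Rule 1). With Eldxan, Rennor, and Wyntov, Tortam is earned (Rule 10). With Tortam, Vorrho is earned (Rule 7). With Tortam and Wyndal, Tovhal is earned (Rule 4). With Vorrho and Tovhal, Eldond is earned (Rule 9). [6 rule applications]
Tortam needs fewer.

Tortam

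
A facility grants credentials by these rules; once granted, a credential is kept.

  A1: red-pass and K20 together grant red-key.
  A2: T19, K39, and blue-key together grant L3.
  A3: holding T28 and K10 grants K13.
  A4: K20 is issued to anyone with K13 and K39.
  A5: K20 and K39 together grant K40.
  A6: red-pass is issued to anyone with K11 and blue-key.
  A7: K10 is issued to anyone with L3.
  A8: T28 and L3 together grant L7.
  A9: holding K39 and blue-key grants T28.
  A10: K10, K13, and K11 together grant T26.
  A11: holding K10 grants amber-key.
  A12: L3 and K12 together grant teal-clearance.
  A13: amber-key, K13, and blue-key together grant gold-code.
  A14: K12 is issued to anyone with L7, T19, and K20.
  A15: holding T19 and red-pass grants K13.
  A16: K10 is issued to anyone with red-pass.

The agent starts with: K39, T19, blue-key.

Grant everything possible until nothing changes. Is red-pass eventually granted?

No

red-pass would need K11 and blue-key (A6), but K11 is never granted.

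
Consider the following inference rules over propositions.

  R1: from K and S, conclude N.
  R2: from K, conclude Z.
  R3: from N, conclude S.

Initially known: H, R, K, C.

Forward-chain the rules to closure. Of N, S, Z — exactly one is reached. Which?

Z

From K, R2 gives Z.
N would need K and S (R1), but S is never established. S would need N (R3), but N is never established.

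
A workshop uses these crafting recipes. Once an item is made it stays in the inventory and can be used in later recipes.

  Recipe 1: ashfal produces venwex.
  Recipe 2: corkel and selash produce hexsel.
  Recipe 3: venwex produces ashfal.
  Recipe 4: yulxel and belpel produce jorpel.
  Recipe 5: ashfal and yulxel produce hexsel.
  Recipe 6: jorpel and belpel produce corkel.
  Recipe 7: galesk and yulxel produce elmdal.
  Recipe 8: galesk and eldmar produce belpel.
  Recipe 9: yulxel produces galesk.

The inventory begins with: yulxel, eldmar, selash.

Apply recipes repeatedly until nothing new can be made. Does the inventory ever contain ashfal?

No

ashfal would need venwex (Recipe 3), but venwex is never obtained.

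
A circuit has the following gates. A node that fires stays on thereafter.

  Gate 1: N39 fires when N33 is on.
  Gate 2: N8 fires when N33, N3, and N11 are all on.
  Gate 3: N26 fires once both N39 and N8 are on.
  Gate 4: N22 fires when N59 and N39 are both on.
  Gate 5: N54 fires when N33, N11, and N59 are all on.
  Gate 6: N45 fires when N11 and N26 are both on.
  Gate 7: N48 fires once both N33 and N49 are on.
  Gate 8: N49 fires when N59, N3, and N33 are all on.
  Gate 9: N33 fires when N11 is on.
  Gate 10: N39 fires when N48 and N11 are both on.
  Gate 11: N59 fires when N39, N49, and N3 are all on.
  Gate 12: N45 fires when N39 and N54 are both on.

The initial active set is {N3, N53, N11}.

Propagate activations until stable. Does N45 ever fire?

N11 is on, so N33 fires (Gate 9).
N33 is on, so N39 fires (Gate 1).
Gate 2: N33, N3, and N11 on → N8 on.
N39 and N8 are on, so N26 fires (Gate 3).
N11 and N26 are on, so N45 fires (Gate 6).

Yes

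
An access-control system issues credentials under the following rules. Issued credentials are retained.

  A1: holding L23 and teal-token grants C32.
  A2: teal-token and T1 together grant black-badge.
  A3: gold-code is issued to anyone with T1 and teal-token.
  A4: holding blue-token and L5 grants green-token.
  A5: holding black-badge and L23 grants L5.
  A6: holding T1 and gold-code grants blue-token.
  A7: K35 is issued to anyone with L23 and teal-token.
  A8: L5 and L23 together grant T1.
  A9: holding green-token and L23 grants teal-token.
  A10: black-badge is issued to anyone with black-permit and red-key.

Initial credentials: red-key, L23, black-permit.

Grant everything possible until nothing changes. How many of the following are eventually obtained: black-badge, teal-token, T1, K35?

2

Holding black-permit and red-key grants black-badge (A10).
Holding black-badge and L23 grants L5 (A5).
Holding L5 and L23 grants T1 (A8).
black-badge: reached.
teal-token would need green-token and L23 (A9), but green-token is never granted.
T1: reached.
K35 would need L23 and teal-token (A7), but teal-token is never granted.
Reached: black-badge and T1 — 2 of the 4.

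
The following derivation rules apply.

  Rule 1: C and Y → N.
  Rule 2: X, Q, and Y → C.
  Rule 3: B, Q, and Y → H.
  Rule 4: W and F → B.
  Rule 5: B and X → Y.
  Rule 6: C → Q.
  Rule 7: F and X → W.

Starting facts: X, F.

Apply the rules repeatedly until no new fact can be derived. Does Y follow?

F and X hold, so W follows (Rule 7).
From W and F, Rule 4 gives B.
From B and X, Rule 5 gives Y.

Yes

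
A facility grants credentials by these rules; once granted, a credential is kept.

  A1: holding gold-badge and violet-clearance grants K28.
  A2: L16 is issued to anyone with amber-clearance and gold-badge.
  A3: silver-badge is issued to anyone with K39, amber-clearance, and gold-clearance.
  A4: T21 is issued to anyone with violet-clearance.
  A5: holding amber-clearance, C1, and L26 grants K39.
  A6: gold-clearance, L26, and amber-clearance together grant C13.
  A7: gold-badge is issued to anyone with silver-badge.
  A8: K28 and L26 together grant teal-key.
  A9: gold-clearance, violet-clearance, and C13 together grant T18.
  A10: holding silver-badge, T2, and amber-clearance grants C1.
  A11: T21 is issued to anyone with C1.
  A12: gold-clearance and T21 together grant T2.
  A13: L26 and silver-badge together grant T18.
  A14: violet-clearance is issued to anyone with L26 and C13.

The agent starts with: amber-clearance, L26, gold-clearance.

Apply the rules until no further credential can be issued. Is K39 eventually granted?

K39 would need amber-clearance, C1, and L26 (A5), but C1 is never granted.

No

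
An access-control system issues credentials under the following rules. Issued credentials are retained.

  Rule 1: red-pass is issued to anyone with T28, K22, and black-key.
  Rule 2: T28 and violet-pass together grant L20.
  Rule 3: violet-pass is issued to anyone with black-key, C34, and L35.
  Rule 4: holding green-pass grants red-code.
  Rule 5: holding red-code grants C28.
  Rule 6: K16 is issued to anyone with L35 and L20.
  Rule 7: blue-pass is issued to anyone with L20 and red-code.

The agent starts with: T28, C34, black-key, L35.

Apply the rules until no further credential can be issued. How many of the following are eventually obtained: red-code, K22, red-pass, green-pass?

0

red-code would need green-pass (Rule 4), but green-pass is never granted.
No rule produces K22, and it is not given.
red-pass would need T28, K22, and black-key (Rule 1), but K22 is never granted.
No rule produces green-pass, and it is not given.
None of the 4 are reached.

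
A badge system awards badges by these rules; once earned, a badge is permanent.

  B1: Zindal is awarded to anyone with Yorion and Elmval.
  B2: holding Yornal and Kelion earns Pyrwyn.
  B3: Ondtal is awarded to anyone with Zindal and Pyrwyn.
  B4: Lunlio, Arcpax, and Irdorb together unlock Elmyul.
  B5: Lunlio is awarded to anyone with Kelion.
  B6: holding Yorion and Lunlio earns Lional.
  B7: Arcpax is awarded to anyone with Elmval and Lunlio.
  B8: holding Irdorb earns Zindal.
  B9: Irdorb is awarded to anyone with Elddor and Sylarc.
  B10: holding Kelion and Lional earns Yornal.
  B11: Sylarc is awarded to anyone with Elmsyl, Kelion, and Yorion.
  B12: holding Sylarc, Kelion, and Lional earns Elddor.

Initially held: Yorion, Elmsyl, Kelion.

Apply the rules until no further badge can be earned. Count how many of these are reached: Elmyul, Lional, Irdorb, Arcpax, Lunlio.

3

With Elmsyl, Kelion, and Yorion, Sylarc is earned (B11).
With Kelion, Lunlio is earned (B5).
With Yorion and Lunlio, Lional is earned (B6).
With Sylarc, Kelion, and Lional, Elddor is earned (B12).
With Elddor and Sylarc, Irdorb is earned (B9).
Elmyul would need Lunlio, Arcpax, and Irdorb (B4), but Arcpax is never earned.
Lional: reached.
Irdorb: reached.
Arcpax would need Elmval and Lunlio (B7), but Elmval is never earned.
Lunlio: reached.
Reached: Lional, Irdorb, and Lunlio — 3 of the 5.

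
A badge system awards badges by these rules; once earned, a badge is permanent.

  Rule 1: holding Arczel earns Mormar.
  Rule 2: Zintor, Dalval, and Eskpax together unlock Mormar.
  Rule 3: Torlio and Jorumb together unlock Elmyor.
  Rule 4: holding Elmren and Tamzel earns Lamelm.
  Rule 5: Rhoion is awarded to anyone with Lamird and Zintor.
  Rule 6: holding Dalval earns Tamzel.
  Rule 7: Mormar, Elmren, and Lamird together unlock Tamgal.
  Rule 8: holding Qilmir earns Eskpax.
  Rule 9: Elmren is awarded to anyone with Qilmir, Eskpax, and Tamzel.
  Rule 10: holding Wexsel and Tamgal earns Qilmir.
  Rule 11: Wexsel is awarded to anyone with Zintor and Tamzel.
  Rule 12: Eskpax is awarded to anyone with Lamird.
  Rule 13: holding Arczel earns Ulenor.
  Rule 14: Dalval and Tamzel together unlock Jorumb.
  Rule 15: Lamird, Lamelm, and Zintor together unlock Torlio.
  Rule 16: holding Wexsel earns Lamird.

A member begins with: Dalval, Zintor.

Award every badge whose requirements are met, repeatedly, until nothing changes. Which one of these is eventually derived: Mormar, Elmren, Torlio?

Mormar

With Dalval, Tamzel is earned (Rule 6).
With Zintor and Tamzel, Wexsel is earned (Rule 11).
With Wexsel, Lamird is earned (Rule 16).
With Lamird, Eskpax is earned (Rule 12).
With Zintor, Dalval, and Eskpax, Mormar is earned (Rule 2).
Elmren would need Qilmir, Eskpax, and Tamzel (Rule 9), but Qilmir is never earned. Torlio would need Lamird, Lamelm, and Zintor (Rule 15), but Lamelm is never earned.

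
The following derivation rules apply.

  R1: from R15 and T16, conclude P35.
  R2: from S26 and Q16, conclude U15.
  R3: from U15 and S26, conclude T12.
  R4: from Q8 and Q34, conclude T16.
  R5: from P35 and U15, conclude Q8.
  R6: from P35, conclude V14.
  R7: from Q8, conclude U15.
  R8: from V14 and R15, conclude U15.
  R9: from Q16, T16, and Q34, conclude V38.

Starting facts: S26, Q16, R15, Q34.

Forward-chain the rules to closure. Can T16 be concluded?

No

T16 would need Q8 and Q34 (R4), but Q8 is never established.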